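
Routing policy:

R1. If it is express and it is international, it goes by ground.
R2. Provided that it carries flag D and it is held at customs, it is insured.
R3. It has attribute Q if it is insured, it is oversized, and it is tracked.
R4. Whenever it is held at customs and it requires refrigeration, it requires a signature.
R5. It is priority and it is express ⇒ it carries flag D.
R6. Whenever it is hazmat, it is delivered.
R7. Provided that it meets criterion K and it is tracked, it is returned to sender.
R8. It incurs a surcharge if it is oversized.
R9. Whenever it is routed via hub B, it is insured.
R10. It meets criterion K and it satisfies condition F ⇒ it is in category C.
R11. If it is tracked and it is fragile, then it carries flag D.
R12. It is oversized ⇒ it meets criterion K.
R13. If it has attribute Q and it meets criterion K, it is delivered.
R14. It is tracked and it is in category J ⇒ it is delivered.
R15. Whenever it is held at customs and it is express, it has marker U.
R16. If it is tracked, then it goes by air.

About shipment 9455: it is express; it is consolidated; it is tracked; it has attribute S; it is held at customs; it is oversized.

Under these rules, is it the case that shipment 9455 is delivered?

No

Forward chaining from the given facts derives: incurs a surcharge, meets criterion K, has marker U, goes by air, is returned to sender.
Rules concluding "it is delivered": R6 needs "it is hazmat"; R13 needs "it has attribute Q"; R14 needs "it is in category J" — none of these are established.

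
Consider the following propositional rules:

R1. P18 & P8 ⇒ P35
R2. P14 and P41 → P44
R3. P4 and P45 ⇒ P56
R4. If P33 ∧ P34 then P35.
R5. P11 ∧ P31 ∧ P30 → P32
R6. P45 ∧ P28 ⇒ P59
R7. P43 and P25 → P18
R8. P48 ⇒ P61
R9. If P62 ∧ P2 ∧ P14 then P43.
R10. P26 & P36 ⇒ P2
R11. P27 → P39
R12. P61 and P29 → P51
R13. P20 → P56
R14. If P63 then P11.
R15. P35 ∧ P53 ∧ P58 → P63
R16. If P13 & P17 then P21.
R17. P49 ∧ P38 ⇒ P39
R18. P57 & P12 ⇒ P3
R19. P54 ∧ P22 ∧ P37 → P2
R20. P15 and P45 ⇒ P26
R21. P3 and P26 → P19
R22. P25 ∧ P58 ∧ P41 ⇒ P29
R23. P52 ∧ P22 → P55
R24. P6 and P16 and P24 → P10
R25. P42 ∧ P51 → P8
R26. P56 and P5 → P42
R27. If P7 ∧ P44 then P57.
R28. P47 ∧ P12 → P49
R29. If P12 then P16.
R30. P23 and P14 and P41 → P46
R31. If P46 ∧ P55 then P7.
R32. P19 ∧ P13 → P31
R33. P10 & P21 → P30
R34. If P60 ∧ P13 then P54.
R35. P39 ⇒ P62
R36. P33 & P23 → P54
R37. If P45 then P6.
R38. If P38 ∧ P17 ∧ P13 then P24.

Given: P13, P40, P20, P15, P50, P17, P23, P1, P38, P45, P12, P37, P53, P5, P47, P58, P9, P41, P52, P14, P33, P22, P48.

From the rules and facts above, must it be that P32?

Forward chaining from the given facts derives: P44, P61, P56, P21, P26, P55, P42, P49, P16, P46, P7, P54, P6, P24, P39, P2, P10, P57, P30, P62, P43, P3, P19, P31.
The only rule concluding P32 is R5, which needs P11; that is never established.

No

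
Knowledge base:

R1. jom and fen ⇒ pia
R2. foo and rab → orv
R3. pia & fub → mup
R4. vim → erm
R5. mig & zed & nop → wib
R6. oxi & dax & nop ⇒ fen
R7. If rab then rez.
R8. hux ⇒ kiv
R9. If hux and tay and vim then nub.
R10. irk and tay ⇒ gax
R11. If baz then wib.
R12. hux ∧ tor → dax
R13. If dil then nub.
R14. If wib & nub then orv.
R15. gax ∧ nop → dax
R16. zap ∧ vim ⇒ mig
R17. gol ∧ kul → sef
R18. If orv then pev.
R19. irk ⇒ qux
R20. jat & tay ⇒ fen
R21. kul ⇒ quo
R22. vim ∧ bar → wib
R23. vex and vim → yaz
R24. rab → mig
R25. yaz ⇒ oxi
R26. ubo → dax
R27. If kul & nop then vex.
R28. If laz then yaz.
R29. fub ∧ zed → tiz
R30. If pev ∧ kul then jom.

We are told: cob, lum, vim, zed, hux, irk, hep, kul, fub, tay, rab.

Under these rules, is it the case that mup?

No

Forward chaining from the given facts derives: erm, rez, kiv, nub, gax, qux, quo, mig, tiz.
The only rule concluding mup is R3, which needs pia; that is never established.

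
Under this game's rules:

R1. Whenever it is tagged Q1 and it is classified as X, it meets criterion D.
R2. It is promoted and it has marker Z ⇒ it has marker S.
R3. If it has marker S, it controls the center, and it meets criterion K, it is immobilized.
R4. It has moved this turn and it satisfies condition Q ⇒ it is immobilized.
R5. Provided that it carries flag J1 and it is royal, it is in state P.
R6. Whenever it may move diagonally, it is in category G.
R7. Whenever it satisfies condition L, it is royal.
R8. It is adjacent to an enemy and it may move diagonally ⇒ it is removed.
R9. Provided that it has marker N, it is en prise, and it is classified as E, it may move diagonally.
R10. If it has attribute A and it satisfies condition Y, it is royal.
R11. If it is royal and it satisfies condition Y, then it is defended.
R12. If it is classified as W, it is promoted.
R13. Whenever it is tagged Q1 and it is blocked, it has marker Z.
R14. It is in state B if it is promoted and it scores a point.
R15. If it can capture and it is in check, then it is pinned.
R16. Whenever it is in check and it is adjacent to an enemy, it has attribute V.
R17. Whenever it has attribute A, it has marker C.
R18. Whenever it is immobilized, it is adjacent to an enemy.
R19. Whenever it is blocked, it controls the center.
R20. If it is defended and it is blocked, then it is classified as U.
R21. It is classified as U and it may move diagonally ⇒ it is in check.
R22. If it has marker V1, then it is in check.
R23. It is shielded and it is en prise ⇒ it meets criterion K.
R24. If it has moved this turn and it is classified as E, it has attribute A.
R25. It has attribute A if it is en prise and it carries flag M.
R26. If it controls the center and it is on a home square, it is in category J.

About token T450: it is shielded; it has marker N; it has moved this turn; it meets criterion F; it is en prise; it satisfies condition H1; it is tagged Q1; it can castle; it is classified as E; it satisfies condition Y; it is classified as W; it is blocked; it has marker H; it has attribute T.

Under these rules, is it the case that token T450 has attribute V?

By R9 (it has marker N, it is en prise, it is classified as E): it may move diagonally.
By R12 (it is classified as W): it is promoted.
By R13 (it is tagged Q1, it is blocked): it has marker Z.
By R19 (it is blocked): it controls the center.
By R23 (it is shielded, it is en prise): it meets criterion K.
By R24 (it has moved this turn, it is classified as E): it has attribute A.
By R2 (it is promoted, it has marker Z): it has marker S.
By R3 (it has marker S, it controls the center, it meets criterion K): it is immobilized.
By R10 (it has attribute A, it satisfies condition Y): it is royal.
By R11 (it is royal, it satisfies condition Y): it is defended.
By R18 (it is immobilized): it is adjacent to an enemy.
By R20 (it is defended, it is blocked): it is classified as U.
By R21 (it is classified as U, it may move diagonally): it is in check.
By R16 (it is in check, it is adjacent to an enemy): it has attribute V.

Yes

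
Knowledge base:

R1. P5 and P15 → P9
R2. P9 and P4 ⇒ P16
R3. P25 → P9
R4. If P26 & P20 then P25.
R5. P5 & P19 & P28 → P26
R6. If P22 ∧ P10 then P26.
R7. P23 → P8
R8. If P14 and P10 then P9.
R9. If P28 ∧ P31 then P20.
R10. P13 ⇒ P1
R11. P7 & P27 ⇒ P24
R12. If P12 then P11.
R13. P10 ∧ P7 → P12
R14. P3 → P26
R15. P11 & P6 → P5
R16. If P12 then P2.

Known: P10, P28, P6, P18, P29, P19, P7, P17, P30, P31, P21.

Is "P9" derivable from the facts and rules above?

P20  (by R9: P28, P31)
P12  (by R13: P10, P7)
P11  (by R12: P12)
P5  (by R15: P11, P6)
P26  (by R5: P5, P19, P28)
P25  (by R4: P26, P20)
P9  (by R3: P25)

Yes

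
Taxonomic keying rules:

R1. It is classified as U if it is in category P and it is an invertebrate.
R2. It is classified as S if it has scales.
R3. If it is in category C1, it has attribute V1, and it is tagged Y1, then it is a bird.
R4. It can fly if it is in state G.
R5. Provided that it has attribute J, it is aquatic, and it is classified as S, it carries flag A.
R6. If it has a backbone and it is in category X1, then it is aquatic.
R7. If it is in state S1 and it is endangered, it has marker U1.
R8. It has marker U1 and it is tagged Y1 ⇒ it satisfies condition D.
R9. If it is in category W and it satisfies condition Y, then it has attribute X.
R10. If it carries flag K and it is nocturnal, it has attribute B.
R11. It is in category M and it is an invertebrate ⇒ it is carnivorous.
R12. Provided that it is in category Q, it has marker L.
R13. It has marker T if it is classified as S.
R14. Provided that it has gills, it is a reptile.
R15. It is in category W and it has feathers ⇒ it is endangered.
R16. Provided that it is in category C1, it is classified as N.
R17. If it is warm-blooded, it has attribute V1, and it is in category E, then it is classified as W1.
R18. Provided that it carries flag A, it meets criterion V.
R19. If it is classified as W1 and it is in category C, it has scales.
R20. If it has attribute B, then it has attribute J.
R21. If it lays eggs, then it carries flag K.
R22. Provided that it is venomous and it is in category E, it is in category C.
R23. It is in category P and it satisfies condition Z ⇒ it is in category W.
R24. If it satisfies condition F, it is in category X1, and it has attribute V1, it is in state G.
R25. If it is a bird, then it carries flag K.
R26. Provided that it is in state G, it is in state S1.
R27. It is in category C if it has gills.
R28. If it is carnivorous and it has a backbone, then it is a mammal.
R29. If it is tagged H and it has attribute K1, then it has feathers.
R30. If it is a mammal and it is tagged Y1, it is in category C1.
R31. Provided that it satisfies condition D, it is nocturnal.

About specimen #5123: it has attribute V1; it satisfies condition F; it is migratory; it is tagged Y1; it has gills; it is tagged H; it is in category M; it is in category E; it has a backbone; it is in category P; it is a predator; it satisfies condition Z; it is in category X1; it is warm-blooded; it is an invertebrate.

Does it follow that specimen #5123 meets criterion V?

Forward chaining from the given facts derives: is classified as U, is aquatic, is carnivorous, is a reptile, is classified as W1, is in category W, is in state G, is in state S1, is in category C, is a mammal, is in category C1, is a bird, can fly, is classified as N, has scales, carries flag K, is classified as S, has marker T.
The only rule concluding "it meets criterion V" is R18, which needs "it carries flag A"; that is never established.

No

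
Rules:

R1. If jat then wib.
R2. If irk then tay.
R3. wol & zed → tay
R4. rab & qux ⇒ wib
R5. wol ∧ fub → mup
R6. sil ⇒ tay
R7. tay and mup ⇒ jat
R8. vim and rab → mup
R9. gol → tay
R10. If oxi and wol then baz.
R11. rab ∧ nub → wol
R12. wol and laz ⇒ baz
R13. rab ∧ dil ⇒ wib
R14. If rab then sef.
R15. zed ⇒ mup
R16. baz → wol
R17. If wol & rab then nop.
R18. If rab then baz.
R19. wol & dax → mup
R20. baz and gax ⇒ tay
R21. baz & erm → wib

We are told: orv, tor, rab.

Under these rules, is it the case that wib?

Forward chaining from the given facts derives: sef, baz, wol, nop.
Rules concluding wib: R1 needs jat; R4 needs qux; R13 needs dil; R21 needs erm — none of these are established.

No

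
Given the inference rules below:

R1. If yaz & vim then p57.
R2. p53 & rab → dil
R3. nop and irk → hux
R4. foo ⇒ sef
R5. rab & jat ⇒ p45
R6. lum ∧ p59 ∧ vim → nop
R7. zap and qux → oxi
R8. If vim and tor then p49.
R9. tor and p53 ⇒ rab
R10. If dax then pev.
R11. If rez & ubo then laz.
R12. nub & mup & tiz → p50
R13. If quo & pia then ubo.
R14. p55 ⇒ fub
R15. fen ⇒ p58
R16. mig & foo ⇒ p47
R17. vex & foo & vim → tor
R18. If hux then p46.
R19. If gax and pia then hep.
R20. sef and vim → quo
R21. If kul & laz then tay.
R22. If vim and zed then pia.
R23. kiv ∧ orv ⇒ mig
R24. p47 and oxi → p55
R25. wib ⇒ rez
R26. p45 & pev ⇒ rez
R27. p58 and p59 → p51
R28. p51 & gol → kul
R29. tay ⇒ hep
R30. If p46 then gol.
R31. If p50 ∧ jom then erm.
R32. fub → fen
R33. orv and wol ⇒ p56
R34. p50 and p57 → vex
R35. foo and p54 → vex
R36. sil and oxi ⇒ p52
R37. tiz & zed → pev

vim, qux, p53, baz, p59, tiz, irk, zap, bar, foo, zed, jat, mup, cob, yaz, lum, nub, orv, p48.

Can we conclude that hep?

Forward chaining from the given facts derives: p57, sef, nop, oxi, p50, quo, pia, vex, pev, hux, ubo, tor, p46, gol, p49, rab, dil, p45, rez, laz.
Rules concluding hep: R19 needs gax; R29 needs tay — none of these are established.

No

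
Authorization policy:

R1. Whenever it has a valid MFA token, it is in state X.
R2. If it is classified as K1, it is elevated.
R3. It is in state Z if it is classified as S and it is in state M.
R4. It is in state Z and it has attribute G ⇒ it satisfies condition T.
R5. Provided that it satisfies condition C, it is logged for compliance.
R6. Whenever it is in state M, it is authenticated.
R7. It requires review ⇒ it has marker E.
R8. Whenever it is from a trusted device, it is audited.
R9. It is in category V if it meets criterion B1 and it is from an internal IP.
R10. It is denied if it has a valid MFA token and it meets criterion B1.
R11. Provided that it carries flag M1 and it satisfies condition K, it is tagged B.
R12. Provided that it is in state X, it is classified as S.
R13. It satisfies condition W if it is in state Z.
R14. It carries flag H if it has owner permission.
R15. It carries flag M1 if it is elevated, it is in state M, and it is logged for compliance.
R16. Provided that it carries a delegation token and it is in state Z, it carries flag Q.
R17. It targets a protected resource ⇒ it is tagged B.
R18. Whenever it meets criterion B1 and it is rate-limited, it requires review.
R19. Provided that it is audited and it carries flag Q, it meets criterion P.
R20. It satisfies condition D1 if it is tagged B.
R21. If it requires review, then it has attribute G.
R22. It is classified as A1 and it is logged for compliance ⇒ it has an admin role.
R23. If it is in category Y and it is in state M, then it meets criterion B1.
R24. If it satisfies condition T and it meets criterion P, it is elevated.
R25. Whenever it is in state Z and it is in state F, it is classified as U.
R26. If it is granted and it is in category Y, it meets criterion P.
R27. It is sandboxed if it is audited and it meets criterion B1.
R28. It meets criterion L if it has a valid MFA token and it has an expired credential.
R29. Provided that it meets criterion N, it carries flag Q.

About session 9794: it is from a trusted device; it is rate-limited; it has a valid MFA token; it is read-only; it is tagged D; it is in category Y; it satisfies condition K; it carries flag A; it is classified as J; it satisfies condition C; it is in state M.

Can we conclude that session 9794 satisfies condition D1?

Forward chaining from the given facts derives: is in state X, is logged for compliance, is authenticated, is audited, is classified as S, meets criterion B1, is sandboxed, is in state Z, is denied, satisfies condition W, requires review, has attribute G, satisfies condition T, has marker E.
The only rule concluding "it satisfies condition D1" is R20, which needs "it is tagged B"; that is never established.

No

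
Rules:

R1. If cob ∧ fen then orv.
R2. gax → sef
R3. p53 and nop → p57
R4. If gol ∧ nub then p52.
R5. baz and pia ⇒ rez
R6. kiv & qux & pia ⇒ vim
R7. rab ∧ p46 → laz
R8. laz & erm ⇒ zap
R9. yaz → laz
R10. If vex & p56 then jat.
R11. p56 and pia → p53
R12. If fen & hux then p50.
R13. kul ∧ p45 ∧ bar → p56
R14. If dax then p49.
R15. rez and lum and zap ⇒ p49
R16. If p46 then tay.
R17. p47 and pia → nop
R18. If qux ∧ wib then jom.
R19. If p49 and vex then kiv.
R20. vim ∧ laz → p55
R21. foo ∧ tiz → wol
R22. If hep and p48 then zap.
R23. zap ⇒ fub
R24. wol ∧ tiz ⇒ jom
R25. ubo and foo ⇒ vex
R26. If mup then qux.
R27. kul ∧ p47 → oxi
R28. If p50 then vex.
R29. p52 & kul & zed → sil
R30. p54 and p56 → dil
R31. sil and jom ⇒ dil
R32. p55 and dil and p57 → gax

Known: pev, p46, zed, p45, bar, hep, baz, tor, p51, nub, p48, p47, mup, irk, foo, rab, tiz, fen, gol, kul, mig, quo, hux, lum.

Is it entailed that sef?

Forward chaining from the given facts derives: p52, laz, p50, p56, tay, wol, zap, fub, jom, qux, oxi, vex, sil, dil, jat.
The only rule concluding sef is R2, which needs gax; that is never established.

No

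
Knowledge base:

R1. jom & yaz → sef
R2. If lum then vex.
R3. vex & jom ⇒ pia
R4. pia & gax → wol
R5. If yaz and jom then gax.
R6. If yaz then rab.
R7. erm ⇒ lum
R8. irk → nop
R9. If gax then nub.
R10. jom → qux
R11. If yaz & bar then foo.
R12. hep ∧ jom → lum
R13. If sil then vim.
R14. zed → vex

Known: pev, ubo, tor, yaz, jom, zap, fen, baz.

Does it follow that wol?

Forward chaining from the given facts derives: sef, gax, rab, nub, qux.
The only rule concluding wol is R4, which needs pia; that is never established.

No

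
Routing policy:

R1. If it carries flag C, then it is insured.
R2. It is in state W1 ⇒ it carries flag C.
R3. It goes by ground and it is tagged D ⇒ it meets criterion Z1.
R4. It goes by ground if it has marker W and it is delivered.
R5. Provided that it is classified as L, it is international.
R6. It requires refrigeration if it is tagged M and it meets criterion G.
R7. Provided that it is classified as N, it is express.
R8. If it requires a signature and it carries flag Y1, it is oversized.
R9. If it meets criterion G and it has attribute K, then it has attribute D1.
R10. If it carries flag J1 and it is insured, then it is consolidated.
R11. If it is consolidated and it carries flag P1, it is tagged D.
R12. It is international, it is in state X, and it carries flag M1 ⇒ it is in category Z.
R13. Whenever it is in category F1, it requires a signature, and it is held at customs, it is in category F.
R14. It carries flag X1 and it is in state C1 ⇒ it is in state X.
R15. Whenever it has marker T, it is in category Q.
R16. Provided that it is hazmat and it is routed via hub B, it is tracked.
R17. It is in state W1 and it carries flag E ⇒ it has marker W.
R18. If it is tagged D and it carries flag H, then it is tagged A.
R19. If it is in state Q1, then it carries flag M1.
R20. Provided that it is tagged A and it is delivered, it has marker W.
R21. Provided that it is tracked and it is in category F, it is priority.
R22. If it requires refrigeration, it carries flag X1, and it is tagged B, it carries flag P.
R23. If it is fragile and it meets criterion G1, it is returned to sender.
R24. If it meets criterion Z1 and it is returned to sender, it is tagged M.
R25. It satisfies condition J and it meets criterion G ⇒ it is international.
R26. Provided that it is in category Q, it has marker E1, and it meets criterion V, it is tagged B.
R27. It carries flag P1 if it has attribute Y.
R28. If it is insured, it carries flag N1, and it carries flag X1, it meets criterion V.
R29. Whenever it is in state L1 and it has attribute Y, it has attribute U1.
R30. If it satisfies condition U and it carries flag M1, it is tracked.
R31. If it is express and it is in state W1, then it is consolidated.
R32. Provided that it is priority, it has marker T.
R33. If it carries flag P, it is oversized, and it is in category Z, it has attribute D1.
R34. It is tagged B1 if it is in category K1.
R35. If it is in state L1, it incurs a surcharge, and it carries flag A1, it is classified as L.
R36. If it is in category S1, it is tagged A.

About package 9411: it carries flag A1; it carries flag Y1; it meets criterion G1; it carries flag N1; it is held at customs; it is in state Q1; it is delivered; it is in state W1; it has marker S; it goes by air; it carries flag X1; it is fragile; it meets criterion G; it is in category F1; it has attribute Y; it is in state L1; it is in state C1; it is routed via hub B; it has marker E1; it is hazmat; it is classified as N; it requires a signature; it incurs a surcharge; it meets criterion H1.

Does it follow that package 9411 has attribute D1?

No

Forward chaining from the given facts derives: carries flag C, is express, is oversized, is in category F, is in state X, is tracked, carries flag M1, is priority, is returned to sender, carries flag P1, has attribute U1, is consolidated, has marker T, is classified as L, is insured, is international, is tagged D, is in category Z, is in category Q, meets criterion V, is tagged B.
Rules concluding "it has attribute D1": R9 needs "it has attribute K"; R33 needs "it carries flag P" — none of these are established.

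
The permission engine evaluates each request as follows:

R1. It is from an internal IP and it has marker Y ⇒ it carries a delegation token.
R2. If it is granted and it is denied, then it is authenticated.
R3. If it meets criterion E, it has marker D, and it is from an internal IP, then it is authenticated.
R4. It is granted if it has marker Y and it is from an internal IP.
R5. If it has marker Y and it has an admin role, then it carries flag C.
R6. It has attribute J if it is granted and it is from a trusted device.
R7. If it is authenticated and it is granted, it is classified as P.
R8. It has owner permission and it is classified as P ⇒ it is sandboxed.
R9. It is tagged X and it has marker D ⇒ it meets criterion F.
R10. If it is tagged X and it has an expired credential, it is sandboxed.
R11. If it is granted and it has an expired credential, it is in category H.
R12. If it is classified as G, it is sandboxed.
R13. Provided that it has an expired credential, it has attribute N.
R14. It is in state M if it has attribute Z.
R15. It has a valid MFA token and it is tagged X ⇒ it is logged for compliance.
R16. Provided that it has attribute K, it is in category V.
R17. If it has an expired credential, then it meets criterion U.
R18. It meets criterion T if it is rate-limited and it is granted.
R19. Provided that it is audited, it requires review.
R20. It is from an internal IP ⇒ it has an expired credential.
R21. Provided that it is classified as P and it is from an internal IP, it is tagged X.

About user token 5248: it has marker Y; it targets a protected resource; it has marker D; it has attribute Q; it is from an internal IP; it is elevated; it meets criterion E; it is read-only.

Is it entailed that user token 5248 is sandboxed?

Yes

By R3 (it meets criterion E, it has marker D, it is from an internal IP): it is authenticated.
By R4 (it has marker Y, it is from an internal IP): it is granted.
By R7 (it is authenticated, it is granted): it is classified as P.
By R20 (it is from an internal IP): it has an expired credential.
By R21 (it is classified as P, it is from an internal IP): it is tagged X.
By R10 (it is tagged X, it has an expired credential): it is sandboxed.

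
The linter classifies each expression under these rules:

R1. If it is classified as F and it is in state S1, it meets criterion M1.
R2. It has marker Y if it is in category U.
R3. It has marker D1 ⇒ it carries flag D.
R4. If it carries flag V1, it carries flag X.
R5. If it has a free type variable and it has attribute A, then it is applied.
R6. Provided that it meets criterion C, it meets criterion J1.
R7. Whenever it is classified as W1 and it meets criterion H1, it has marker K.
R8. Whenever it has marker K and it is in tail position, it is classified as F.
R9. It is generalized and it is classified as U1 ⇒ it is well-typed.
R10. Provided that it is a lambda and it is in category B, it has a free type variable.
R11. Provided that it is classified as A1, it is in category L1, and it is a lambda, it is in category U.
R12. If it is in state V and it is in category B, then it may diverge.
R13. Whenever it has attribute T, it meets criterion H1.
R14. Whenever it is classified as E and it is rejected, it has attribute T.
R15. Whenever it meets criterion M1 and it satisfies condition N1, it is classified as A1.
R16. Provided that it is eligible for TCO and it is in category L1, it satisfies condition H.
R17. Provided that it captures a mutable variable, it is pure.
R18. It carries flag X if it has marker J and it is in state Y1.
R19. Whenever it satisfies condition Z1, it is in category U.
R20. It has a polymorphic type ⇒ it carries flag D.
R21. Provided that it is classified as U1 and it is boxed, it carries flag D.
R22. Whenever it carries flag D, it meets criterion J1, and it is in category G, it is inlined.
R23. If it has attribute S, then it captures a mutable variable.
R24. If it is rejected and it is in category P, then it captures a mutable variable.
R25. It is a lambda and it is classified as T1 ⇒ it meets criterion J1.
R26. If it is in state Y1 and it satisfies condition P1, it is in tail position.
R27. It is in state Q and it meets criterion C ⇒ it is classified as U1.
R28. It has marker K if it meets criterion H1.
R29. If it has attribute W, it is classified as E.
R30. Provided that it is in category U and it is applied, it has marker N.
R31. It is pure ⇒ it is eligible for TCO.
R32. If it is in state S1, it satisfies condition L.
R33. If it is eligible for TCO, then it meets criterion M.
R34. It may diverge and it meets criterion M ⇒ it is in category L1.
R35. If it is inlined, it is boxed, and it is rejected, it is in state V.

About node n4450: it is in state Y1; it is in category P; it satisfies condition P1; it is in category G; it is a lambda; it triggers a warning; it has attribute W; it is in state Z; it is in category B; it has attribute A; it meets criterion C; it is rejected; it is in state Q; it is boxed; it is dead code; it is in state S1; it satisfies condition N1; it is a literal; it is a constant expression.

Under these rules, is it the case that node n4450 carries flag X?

Forward chaining from the given facts derives: meets criterion J1, has a free type variable, captures a mutable variable, is in tail position, is classified as U1, is classified as E, satisfies condition L, is applied, has attribute T, is pure, carries flag D, is inlined, is eligible for TCO, meets criterion M, is in state V, may diverge, meets criterion H1, has marker K, is in category L1, is classified as F, satisfies condition H, meets criterion M1, is classified as A1, is in category U, has marker N, has marker Y.
Rules concluding "it carries flag X": R4 needs "it carries flag V1"; R18 needs "it has marker J" — none of these are established.

No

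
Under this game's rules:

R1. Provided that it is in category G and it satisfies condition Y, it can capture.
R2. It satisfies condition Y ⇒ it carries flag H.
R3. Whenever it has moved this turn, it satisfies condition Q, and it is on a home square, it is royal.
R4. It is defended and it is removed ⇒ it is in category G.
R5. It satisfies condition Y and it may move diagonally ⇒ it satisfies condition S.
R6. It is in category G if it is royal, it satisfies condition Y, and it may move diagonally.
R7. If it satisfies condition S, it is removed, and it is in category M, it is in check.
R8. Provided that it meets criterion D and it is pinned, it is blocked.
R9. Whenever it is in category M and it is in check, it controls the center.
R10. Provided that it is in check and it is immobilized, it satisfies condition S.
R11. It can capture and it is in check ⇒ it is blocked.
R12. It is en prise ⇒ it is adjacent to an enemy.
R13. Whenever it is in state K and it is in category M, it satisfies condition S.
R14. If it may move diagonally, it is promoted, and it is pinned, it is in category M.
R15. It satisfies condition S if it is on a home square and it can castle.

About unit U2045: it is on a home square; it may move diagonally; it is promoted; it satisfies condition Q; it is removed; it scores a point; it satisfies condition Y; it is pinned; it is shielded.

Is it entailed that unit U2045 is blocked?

Forward chaining from the given facts derives: carries flag H, satisfies condition S, is in category M, is in check, controls the center.
Rules concluding "it is blocked": R8 needs "it meets criterion D"; R11 needs "it can capture" — none of these are established.

No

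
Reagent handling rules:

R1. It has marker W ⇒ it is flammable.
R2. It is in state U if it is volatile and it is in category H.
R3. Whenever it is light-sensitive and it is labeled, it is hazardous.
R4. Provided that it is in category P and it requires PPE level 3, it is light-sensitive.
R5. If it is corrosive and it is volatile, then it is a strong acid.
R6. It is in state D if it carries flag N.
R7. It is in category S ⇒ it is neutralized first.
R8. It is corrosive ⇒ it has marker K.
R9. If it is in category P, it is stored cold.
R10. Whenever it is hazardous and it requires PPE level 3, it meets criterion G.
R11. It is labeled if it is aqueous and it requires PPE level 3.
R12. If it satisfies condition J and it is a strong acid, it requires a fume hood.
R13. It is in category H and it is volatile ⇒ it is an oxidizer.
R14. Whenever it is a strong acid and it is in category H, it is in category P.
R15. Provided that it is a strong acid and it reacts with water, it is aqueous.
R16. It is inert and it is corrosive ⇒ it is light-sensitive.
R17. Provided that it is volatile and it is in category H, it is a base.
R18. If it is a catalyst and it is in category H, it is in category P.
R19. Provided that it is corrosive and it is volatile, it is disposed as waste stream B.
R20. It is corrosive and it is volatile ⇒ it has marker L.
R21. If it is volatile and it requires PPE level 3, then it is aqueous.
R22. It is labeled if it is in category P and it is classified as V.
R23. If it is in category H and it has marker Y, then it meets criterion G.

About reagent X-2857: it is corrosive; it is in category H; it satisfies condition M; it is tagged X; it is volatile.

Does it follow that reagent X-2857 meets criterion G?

Forward chaining from the given facts derives: is in state U, is a strong acid, has marker K, is an oxidizer, is in category P, is a base, is disposed as waste stream B, has marker L, is stored cold.
Rules concluding "it meets criterion G": R10 needs "it is hazardous"; R23 needs "it has marker Y" — none of these are established.

No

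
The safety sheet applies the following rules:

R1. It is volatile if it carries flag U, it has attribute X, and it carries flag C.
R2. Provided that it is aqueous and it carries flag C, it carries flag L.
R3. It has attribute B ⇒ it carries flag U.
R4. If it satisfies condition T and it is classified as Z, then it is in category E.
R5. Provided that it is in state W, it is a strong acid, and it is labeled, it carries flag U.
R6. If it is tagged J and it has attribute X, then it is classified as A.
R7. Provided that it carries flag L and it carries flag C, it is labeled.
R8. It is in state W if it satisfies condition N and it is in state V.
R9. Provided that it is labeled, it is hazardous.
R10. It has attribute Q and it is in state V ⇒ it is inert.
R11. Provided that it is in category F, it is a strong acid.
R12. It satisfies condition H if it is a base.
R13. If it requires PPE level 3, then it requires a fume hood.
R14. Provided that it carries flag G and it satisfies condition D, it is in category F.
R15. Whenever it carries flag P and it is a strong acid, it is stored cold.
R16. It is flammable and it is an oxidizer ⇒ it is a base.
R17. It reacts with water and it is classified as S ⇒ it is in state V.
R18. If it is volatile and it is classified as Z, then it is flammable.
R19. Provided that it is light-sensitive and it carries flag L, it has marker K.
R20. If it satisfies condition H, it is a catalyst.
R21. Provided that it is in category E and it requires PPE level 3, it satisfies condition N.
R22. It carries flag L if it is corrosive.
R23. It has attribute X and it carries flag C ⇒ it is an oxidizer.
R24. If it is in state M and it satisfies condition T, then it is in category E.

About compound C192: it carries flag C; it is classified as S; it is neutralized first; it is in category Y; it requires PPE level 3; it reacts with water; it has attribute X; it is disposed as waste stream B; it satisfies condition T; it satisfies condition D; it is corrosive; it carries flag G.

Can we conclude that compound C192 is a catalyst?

No

Forward chaining from the given facts derives: requires a fume hood, is in category F, is in state V, carries flag L, is an oxidizer, is labeled, is hazardous, is a strong acid.
The only rule concluding "it is a catalyst" is R20, which needs "it satisfies condition H"; that is never established.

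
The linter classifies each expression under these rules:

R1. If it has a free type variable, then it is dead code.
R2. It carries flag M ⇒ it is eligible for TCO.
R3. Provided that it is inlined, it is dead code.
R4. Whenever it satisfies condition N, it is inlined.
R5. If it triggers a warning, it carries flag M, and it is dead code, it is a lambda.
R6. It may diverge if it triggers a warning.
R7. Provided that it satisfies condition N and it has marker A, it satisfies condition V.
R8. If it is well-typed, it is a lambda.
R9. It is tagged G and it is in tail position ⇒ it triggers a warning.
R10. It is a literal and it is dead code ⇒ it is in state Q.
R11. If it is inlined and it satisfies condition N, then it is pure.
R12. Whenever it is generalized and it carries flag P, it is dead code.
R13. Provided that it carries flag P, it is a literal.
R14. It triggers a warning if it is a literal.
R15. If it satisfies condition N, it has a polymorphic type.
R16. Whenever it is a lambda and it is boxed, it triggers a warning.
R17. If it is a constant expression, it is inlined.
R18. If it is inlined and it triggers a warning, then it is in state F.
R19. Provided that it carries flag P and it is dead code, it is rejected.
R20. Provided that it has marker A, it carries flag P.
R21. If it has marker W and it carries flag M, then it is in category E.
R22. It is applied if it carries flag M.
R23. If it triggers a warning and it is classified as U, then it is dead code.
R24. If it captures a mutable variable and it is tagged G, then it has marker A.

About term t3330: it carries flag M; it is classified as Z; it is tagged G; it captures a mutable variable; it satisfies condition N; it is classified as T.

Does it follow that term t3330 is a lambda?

By R4 (it satisfies condition N): it is inlined.
By R24 (it captures a mutable variable, it is tagged G): it has marker A.
By R3 (it is inlined): it is dead code.
By R20 (it has marker A): it carries flag P.
By R13 (it carries flag P): it is a literal.
By R14 (it is a literal): it triggers a warning.
By R5 (it triggers a warning, it carries flag M, it is dead code): it is a lambda.

Yes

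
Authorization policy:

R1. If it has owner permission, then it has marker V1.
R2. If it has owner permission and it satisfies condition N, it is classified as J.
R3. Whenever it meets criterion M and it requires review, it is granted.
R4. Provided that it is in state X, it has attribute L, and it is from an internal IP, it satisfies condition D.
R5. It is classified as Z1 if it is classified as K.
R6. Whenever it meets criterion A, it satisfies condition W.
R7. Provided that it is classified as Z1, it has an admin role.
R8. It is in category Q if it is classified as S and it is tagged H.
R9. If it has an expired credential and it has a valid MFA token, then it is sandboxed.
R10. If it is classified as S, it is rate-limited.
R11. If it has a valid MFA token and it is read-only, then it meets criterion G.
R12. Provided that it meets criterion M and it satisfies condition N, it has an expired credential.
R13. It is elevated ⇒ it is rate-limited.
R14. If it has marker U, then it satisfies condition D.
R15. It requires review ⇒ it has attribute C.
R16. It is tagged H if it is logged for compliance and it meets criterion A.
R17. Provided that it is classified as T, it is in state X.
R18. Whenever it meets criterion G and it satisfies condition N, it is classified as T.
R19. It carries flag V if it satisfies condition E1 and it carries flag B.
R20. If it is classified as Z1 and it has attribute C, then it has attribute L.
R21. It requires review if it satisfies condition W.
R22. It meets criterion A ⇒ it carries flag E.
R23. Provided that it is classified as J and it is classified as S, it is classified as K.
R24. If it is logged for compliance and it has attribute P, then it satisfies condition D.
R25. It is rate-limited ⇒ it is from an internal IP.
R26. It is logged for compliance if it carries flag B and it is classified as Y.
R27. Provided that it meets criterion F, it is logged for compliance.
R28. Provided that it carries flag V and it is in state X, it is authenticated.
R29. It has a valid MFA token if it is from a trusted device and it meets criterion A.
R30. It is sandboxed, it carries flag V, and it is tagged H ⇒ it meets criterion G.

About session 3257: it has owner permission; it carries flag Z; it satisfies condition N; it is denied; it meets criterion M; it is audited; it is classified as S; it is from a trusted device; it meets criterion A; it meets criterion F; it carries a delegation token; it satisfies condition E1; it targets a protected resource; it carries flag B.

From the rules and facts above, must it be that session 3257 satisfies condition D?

By R2 (it has owner permission, it satisfies condition N): it is classified as J.
By R6 (it meets criterion A): it satisfies condition W.
By R10 (it is classified as S): it is rate-limited.
By R12 (it meets criterion M, it satisfies condition N): it has an expired credential.
By R19 (it satisfies condition E1, it carries flag B): it carries flag V.
By R21 (it satisfies condition W): it requires review.
By R23 (it is classified as J, it is classified as S): it is classified as K.
By R25 (it is rate-limited): it is from an internal IP.
By R27 (it meets criterion F): it is logged for compliance.
By R29 (it is from a trusted device, it meets criterion A): it has a valid MFA token.
By R5 (it is classified as K): it is classified as Z1.
By R9 (it has an expired credential, it has a valid MFA token): it is sandboxed.
By R15 (it requires review): it has attribute C.
By R16 (it is logged for compliance, it meets criterion A): it is tagged H.
By R20 (it is classified as Z1, it has attribute C): it has attribute L.
By R30 (it is sandboxed, it carries flag V, it is tagged H): it meets criterion G.
By R18 (it meets criterion G, it satisfies condition N): it is classified as T.
By R17 (it is classified as T): it is in state X.
By R4 (it is in state X, it has attribute L, it is from an internal IP): it satisfies condition D.

Yes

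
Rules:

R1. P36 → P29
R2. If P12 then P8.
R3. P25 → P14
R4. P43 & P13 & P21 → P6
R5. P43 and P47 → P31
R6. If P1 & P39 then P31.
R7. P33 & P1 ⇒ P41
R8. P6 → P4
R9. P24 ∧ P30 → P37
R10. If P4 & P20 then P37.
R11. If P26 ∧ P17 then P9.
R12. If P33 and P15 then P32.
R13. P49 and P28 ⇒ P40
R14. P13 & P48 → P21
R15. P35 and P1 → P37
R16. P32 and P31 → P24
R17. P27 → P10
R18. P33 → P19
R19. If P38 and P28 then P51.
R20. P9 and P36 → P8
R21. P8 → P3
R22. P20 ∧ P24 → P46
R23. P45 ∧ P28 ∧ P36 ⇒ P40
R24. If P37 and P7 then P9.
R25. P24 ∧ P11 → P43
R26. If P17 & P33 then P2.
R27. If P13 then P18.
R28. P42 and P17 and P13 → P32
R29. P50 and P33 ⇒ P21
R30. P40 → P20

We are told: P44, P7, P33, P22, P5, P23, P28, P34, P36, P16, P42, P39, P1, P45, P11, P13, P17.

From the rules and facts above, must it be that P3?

No

Forward chaining from the given facts derives: P29, P31, P41, P19, P40, P2, P18, P32, P20, P24, P46, P43.
The only rule concluding P3 is R21, which needs P8; that is never established.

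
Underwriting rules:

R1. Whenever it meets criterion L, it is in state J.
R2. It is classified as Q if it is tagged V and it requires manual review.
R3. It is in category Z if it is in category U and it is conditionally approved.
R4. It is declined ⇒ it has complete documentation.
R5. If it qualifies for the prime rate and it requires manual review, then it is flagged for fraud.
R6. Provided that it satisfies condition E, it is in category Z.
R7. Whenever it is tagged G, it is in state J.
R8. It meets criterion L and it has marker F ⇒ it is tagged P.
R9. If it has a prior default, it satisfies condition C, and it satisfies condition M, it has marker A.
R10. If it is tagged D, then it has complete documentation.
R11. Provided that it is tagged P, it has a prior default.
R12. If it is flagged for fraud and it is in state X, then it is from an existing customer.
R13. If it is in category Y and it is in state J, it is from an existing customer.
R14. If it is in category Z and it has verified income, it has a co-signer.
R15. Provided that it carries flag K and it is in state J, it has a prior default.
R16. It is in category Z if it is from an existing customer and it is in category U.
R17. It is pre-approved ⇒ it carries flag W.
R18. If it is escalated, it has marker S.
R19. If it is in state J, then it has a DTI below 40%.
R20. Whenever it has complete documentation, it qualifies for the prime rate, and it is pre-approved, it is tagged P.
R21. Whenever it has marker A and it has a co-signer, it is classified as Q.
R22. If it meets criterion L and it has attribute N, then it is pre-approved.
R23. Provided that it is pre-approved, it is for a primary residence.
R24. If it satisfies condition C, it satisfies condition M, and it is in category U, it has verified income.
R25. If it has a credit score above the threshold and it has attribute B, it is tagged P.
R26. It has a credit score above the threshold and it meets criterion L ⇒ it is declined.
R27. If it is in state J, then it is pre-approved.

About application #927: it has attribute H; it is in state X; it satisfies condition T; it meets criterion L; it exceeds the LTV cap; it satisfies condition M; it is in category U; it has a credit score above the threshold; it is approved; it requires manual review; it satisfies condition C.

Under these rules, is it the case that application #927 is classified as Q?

Forward chaining from the given facts derives: is in state J, has a DTI below 40%, has verified income, is declined, is pre-approved, has complete documentation, carries flag W, is for a primary residence.
Rules concluding "it is classified as Q": R2 needs "it is tagged V"; R21 needs "it has marker A" — none of these are established.

No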